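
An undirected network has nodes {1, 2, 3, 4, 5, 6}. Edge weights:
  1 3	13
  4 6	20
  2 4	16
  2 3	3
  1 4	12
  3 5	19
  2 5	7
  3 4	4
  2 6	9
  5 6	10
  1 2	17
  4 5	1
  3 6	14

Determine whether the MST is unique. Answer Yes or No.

Yes

Kruskal: consider edges lightest-first.
4 5 (1): add — endpoints in different components.
2 3 (3): add — endpoints in different components.
3 4 (4): add — endpoints in different components.
2 5 (7): skip — 2 and 5 already connected.
2 6 (9): add — endpoints in different components.
5 6 (10): skip — 5 and 6 already connected.
1 4 (12): add — endpoints in different components.
Every non-tree edge has weight strictly greater than the heaviest edge on the tree path between its endpoints, so the MST is unique.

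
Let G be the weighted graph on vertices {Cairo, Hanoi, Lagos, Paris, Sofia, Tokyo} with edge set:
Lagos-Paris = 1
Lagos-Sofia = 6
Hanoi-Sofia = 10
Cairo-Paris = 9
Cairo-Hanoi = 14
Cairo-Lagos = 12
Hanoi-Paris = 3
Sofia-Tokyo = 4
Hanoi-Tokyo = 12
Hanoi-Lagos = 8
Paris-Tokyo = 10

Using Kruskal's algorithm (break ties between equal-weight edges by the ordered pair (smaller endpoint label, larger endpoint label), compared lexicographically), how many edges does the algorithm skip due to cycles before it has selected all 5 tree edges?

Kruskal's algorithm — process edges by increasing weight (ties by edge label):
Lagos-Paris (1): add — endpoints in different components.
Hanoi-Paris (3): add — endpoints in different components.
Sofia-Tokyo (4): add — endpoints in different components.
Lagos-Sofia (6): add — endpoints in different components.
Hanoi-Lagos (8): skip — Hanoi and Lagos already connected.
Cairo-Paris (9): add — endpoints in different components.
Edges rejected before the tree was complete: 1.

1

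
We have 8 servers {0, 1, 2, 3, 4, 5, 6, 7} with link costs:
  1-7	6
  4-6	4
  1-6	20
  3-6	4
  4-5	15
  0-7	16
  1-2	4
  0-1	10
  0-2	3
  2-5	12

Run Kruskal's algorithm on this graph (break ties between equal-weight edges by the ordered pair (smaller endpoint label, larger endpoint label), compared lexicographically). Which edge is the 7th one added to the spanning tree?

Kruskal: consider edges lightest-first.
0-2 (3): add — endpoints in different components.
1-2 (4): add — endpoints in different components.
3-6 (4): add — endpoints in different components.
4-6 (4): add — endpoints in different components.
1-7 (6): add — endpoints in different components.
0-1 (10): skip — 0 and 1 already connected.
2-5 (12): add — endpoints in different components.
4-5 (15): add — endpoints in different components.
The 7th edge added is 4-5.

4-5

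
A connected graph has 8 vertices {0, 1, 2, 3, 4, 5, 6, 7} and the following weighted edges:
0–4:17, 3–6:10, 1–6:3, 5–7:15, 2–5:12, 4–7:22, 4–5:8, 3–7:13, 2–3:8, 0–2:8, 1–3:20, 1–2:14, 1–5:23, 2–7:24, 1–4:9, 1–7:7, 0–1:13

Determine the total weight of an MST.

53

Kruskal: consider edges lightest-first.
1–6 (3): add — endpoints in different components.
1–7 (7): add — endpoints in different components.
0–2 (8): add — endpoints in different components.
2–3 (8): add — endpoints in different components.
4–5 (8): add — endpoints in different components.
1–4 (9): add — endpoints in different components.
3–6 (10): add — endpoints in different components.
MST edges: 1–6, 1–7, 0–2, 2–3, 4–5, 1–4, 3–6; total weight 3+7+8+8+8+9+10 = 53.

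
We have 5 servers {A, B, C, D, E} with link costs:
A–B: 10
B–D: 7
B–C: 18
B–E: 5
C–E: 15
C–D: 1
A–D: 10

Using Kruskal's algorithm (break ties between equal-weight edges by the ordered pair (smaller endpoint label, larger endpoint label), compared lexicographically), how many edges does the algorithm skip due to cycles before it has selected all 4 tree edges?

0

Kruskal's algorithm — process edges by increasing weight (ties by edge label):
C–D (1): add — endpoints in different components.
B–E (5): add — endpoints in different components.
B–D (7): add — endpoints in different components.
A–B (10): add — endpoints in different components.
Edges rejected before the tree was complete: 0.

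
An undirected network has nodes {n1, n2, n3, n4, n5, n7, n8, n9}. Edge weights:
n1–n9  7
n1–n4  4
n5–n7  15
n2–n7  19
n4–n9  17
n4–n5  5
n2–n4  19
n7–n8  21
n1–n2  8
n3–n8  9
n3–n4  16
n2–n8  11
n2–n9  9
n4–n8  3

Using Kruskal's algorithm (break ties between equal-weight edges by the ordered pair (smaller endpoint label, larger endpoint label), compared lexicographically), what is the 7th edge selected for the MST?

n5-n7

Kruskal: consider edges lightest-first.
n4–n8 (3): add — endpoints in different components.
n1–n4 (4): add — endpoints in different components.
n4–n5 (5): add — endpoints in different components.
n1–n9 (7): add — endpoints in different components.
n1–n2 (8): add — endpoints in different components.
n2–n9 (9): skip — n2 and n9 already connected.
n3–n8 (9): add — endpoints in different components.
n2–n8 (11): skip — n8 and n2 already connected.
n5–n7 (15): add — endpoints in different components.
The 7th edge added is n5–n7.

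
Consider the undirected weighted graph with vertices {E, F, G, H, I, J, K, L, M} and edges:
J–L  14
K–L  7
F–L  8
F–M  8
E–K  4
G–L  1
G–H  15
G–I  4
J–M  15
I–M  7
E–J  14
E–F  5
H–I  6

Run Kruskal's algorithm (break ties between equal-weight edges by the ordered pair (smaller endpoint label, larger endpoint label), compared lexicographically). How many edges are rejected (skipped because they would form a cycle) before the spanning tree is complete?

Kruskal's algorithm — process edges by increasing weight (ties by edge label):
G–L (1): add — endpoints in different components.
E–K (4): add — endpoints in different components.
G–I (4): add — endpoints in different components.
E–F (5): add — endpoints in different components.
H–I (6): add — endpoints in different components.
I–M (7): add — endpoints in different components.
K–L (7): add — endpoints in different components.
F–L (8): skip — F and L already connected.
F–M (8): skip — F and M already connected.
E–J (14): add — endpoints in different components.
Edges rejected before the tree was complete: 2.

2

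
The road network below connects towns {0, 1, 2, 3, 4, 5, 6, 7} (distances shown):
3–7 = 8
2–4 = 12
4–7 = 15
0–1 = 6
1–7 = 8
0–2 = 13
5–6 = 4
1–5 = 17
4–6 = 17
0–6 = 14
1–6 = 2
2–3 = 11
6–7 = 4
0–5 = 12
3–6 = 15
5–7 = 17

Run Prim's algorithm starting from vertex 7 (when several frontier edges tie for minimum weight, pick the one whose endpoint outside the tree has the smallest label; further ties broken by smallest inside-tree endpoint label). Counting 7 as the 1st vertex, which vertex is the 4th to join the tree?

5

Prim, starting at 7.
Step 1: cheapest edge leaving the tree is 6–7 (4); add 6.
Step 2: cheapest edge leaving the tree is 1–6 (2); add 1.
Step 3: cheapest edge leaving the tree is 5–6 (4); add 5.
Step 4: cheapest edge leaving the tree is 0–1 (6); add 0.
Step 5: cheapest edge leaving the tree is 3–7 (8); add 3.
Step 6: cheapest edge leaving the tree is 2–3 (11); add 2.
Step 7: cheapest edge leaving the tree is 2–4 (12); add 4.
Vertex order: 7, 6, 1, 5, 0, 3, 2, 4. The 4th vertex is 5.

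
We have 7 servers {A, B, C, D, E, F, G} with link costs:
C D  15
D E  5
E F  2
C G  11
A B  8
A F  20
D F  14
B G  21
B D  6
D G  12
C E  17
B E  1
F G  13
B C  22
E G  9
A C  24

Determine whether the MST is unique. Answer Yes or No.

Yes

Sort edges by weight, then run Kruskal:
B E (1): add. Components now {A} {B,E} {C} {D} {F} {G}
E F (2): add. Components now {A} {B,E,F} {C} {D} {G}
D E (5): add. Components now {A} {B,D,E,F} {C} {G}
B D (6): skip — B and D already connected.
A B (8): add. Components now {A,B,D,E,F} {C} {G}
E G (9): add. Components now {A,B,D,E,F,G} {C}
C G (11): add. Components now {A,B,C,D,E,F,G}
Every non-tree edge has weight strictly greater than the heaviest edge on the tree path between its endpoints, so the MST is unique.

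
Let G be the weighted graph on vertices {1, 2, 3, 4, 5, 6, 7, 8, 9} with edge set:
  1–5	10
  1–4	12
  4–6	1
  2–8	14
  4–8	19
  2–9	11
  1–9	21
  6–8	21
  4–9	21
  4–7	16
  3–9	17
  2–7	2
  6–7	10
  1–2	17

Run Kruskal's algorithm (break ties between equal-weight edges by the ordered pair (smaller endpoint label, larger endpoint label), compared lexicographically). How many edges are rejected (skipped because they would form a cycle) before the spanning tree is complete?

Sort edges by weight, then run Kruskal:
4–6 (1): add — endpoints in different components.
2–7 (2): add — endpoints in different components.
1–5 (10): add — endpoints in different components.
6–7 (10): add — endpoints in different components.
2–9 (11): add — endpoints in different components.
1–4 (12): add — endpoints in different components.
2–8 (14): add — endpoints in different components.
4–7 (16): skip — 4 and 7 already connected.
1–2 (17): skip — 1 and 2 already connected.
3–9 (17): add — endpoints in different components.
Edges rejected before the tree was complete: 2.

2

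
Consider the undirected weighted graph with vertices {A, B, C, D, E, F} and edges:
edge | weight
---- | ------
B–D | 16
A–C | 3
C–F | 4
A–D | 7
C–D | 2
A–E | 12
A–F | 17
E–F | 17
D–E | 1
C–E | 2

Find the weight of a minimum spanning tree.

26

Kruskal: consider edges lightest-first.
D–E (1): add. Components now {A} {B} {C} {D,E} {F}
C–D (2): add. Components now {A} {B} {C,D,E} {F}
C–E (2): skip — C and E already connected.
A–C (3): add. Components now {A,C,D,E} {B} {F}
C–F (4): add. Components now {A,C,D,E,F} {B}
A–D (7): skip — A and D already connected.
A–E (12): skip — A and E already connected.
B–D (16): add. Components now {A,B,C,D,E,F}
MST edges: D–E, C–D, A–C, C–F, B–D; total weight 1+2+3+4+16 = 26.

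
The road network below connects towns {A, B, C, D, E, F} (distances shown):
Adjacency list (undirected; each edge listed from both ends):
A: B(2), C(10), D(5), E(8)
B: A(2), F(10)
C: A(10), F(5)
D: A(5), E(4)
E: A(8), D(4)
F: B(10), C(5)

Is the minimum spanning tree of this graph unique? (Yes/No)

No

Sort edges by weight, then run Kruskal:
A—B (2): add — endpoints in different components.
D—E (4): add — endpoints in different components.
A—D (5): add — endpoints in different components.
C—F (5): add — endpoints in different components.
A—E (8): skip — A and E already connected.
A—C (10): add — endpoints in different components.
Non-tree edge B—F has weight 10, equal to the heaviest edge on its tree cycle — swapping gives another MST of the same weight. Not unique.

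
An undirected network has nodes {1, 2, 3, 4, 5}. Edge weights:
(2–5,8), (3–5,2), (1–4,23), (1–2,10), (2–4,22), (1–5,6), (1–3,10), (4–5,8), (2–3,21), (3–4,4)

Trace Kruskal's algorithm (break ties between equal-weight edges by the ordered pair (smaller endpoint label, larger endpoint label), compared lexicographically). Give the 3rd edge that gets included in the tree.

1-5

Sort edges by weight, then run Kruskal:
3–5 (2): add — endpoints in different components.
3–4 (4): add — endpoints in different components.
1–5 (6): add — endpoints in different components.
2–5 (8): add — endpoints in different components.
The 3rd edge added is 1–5.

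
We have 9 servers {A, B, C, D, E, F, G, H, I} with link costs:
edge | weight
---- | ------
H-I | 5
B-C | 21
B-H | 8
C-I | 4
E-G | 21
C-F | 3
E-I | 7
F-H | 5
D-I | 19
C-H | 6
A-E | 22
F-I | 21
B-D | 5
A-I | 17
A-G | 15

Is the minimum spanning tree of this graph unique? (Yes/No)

Kruskal's algorithm — process edges by increasing weight (ties by edge label):
C-F (3): add — endpoints in different components.
C-I (4): add — endpoints in different components.
B-D (5): add — endpoints in different components.
F-H (5): add — endpoints in different components.
H-I (5): skip — H and I already connected.
C-H (6): skip — C and H already connected.
E-I (7): add — endpoints in different components.
B-H (8): add — endpoints in different components.
A-G (15): add — endpoints in different components.
A-I (17): add — endpoints in different components.
Non-tree edge H-I has weight 5, equal to the heaviest edge on its tree cycle — swapping gives another MST of the same weight. Not unique.

No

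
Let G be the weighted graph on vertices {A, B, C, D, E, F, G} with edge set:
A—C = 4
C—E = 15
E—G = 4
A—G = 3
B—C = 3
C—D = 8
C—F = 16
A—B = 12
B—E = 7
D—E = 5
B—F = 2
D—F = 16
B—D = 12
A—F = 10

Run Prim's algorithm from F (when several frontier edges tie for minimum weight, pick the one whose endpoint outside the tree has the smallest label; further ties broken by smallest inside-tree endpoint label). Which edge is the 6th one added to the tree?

D-E

Prim, starting at F.
Step 1: cheapest edge leaving the tree is B—F (2); add B.
Step 2: cheapest edge leaving the tree is B—C (3); add C.
Step 3: cheapest edge leaving the tree is A—C (4); add A.
Step 4: cheapest edge leaving the tree is A—G (3); add G.
Step 5: cheapest edge leaving the tree is E—G (4); add E.
Step 6: cheapest edge leaving the tree is D—E (5); add D.
The 6th edge added is D—E.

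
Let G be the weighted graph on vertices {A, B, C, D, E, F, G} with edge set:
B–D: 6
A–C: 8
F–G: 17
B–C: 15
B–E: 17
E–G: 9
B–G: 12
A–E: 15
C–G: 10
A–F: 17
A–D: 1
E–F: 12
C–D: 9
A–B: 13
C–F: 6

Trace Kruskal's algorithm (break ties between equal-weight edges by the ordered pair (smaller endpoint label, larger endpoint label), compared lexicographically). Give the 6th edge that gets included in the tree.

C-G

Kruskal: consider edges lightest-first.
A–D (1): add — endpoints in different components.
B–D (6): add — endpoints in different components.
C–F (6): add — endpoints in different components.
A–C (8): add — endpoints in different components.
C–D (9): skip — C and D already connected.
E–G (9): add — endpoints in different components.
C–G (10): add — endpoints in different components.
The 6th edge added is C–G.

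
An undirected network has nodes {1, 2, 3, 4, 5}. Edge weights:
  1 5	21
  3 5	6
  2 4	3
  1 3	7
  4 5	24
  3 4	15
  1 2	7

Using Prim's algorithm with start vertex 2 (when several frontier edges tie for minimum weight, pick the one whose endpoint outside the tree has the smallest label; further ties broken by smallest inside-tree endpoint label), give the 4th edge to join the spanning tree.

Prim's algorithm from 2:
Step 1: frontier [2 4 3, 1 2 7] → take 2 4 (3); add 4.
Step 2: frontier [1 2 7, 3 4 15, 4 5 24] → take 1 2 (7); add 1.
Step 3: frontier [1 3 7, 1 5 21, 3 4 15, 4 5 24] → take 1 3 (7); add 3.
Step 4: frontier [1 5 21, 3 5 6, 4 5 24] → take 3 5 (6); add 5.
The 4th edge added is 3 5.

3-5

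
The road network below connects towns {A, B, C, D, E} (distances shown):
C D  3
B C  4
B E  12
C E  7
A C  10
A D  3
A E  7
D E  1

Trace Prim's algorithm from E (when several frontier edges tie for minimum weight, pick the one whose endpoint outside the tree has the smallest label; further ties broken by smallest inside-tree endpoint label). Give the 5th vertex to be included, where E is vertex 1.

B

Grow the tree from E using Prim:
Step 1: cheapest edge leaving the tree is D E (1); add D.
Step 2: cheapest edge leaving the tree is A D (3); add A.
Step 3: cheapest edge leaving the tree is C D (3); add C.
Step 4: cheapest edge leaving the tree is B C (4); add B.
Vertex order: E, D, A, C, B. The 5th vertex is B.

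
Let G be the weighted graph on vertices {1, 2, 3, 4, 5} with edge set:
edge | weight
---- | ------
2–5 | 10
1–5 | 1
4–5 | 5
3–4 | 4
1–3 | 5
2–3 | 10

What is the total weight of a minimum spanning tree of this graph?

Kruskal's algorithm — process edges by increasing weight (ties by edge label):
1–5 (1): add. Components now {1,5} {2} {3} {4}
3–4 (4): add. Components now {1,5} {2} {3,4}
1–3 (5): add. Components now {1,3,4,5} {2}
4–5 (5): skip — 4 and 5 already connected.
2–3 (10): add. Components now {1,2,3,4,5}
MST edges: 1–5, 3–4, 1–3, 2–3; total weight 1+4+5+10 = 20.

20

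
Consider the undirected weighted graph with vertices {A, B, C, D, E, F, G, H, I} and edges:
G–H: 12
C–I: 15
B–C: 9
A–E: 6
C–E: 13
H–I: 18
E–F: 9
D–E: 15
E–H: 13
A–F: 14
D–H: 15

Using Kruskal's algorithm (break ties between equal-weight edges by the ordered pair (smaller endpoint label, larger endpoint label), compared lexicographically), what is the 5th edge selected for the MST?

Kruskal: consider edges lightest-first.
A–E (6): add — endpoints in different components.
B–C (9): add — endpoints in different components.
E–F (9): add — endpoints in different components.
G–H (12): add — endpoints in different components.
C–E (13): add — endpoints in different components.
E–H (13): add — endpoints in different components.
A–F (14): skip — A and F already connected.
C–I (15): add — endpoints in different components.
D–E (15): add — endpoints in different components.
The 5th edge added is C–E.

C-E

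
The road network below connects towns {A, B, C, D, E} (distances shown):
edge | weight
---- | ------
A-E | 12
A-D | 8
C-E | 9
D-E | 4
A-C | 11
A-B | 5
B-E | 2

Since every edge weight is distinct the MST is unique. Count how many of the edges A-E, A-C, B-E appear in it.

1

Kruskal's algorithm — process edges by increasing weight (ties by edge label):
B-E (2): add. Components now {A} {B,E} {C} {D}
D-E (4): add. Components now {A} {B,D,E} {C}
A-B (5): add. Components now {A,B,D,E} {C}
A-D (8): skip — A and D already connected.
C-E (9): add. Components now {A,B,C,D,E}
MST edge set: {B-E, D-E, A-B, C-E}.
Of the listed edges, {B-E} are in the MST → 1.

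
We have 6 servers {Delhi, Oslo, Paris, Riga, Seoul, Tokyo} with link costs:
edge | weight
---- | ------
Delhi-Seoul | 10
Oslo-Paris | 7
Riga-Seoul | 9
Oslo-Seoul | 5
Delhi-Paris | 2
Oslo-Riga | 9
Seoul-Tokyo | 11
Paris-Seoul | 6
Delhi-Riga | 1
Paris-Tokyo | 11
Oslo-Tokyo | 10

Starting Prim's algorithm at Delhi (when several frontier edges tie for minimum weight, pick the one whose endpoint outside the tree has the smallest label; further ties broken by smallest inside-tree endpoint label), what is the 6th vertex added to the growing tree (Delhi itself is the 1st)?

Prim's algorithm from Delhi:
Step 1: frontier [Delhi-Riga 1, Delhi-Paris 2, Delhi-Seoul 10] → take Delhi-Riga (1); add Riga.
Step 2: frontier [Delhi-Paris 2, Delhi-Seoul 10, Oslo-Riga 9, Riga-Seoul 9] → take Delhi-Paris (2); add Paris.
Step 3: frontier [Delhi-Seoul 10, Paris-Seoul 6, Oslo-Paris 7, Paris-Tokyo 11, Oslo-Riga 9, Riga-Seoul 9] → take Paris-Seoul (6); add Seoul.
Step 4: frontier [Oslo-Paris 7, Paris-Tokyo 11, Oslo-Riga 9, Oslo-Seoul 5, Seoul-Tokyo 11] → take Oslo-Seoul (5); add Oslo.
Step 5: frontier [Oslo-Tokyo 10, Paris-Tokyo 11, Seoul-Tokyo 11] → take Oslo-Tokyo (10); add Tokyo.
Vertex order: Delhi, Riga, Paris, Seoul, Oslo, Tokyo. The 6th vertex is Tokyo.

Tokyo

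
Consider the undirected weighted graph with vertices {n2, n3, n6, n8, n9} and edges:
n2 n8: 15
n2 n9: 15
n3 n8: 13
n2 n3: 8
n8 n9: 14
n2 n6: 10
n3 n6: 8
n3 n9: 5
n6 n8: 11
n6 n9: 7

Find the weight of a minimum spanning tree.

Sort edges by weight, then run Kruskal:
n3 n9 (5): add — endpoints in different components.
n6 n9 (7): add — endpoints in different components.
n2 n3 (8): add — endpoints in different components.
n3 n6 (8): skip — n3 and n6 already connected.
n2 n6 (10): skip — n2 and n6 already connected.
n6 n8 (11): add — endpoints in different components.
MST edges: n3 n9, n6 n9, n2 n3, n6 n8; total weight 5+7+8+11 = 31.

31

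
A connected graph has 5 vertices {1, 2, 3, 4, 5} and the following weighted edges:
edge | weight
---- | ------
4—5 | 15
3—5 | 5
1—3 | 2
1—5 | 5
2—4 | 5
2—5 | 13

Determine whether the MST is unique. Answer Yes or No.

No

Kruskal's algorithm — process edges by increasing weight (ties by edge label):
1—3 (2): add — endpoints in different components.
1—5 (5): add — endpoints in different components.
2—4 (5): add — endpoints in different components.
3—5 (5): skip — 3 and 5 already connected.
2—5 (13): add — endpoints in different components.
Non-tree edge 3—5 has weight 5, equal to the heaviest edge on its tree cycle — swapping gives another MST of the same weight. Not unique.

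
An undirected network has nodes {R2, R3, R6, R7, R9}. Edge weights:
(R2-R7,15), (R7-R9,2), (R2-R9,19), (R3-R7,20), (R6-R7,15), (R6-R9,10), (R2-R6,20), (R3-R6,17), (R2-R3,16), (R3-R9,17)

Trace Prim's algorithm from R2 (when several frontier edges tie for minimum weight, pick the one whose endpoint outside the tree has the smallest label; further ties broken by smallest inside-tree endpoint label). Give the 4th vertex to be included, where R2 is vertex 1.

R6

Prim, starting at R2.
Step 1: frontier [R2-R7 15, R2-R3 16, R2-R9 19, R2-R6 20] → take R2-R7 (15); add R7.
Step 2: frontier [R2-R3 16, R2-R9 19, R2-R6 20, R7-R9 2, R6-R7 15, R3-R7 20] → take R7-R9 (2); add R9.
Step 3: frontier [R2-R3 16, R2-R6 20, R6-R7 15, R3-R7 20, R6-R9 10, R3-R9 17] → take R6-R9 (10); add R6.
Step 4: frontier [R2-R3 16, R3-R6 17, R3-R7 20, R3-R9 17] → take R2-R3 (16); add R3.
Vertex order: R2, R7, R9, R6, R3. The 4th vertex is R6.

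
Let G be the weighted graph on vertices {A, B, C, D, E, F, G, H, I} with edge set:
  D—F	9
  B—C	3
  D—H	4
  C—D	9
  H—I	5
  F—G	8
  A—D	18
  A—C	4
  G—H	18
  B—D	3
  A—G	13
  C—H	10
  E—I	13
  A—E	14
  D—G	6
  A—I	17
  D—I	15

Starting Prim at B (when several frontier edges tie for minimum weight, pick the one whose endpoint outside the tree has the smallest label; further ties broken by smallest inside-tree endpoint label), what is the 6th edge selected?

Prim, starting at B.
Step 1: cheapest edge leaving the tree is B—C (3); add C.
Step 2: cheapest edge leaving the tree is B—D (3); add D.
Step 3: cheapest edge leaving the tree is A—C (4); add A.
Step 4: cheapest edge leaving the tree is D—H (4); add H.
Step 5: cheapest edge leaving the tree is H—I (5); add I.
Step 6: cheapest edge leaving the tree is D—G (6); add G.
Step 7: cheapest edge leaving the tree is F—G (8); add F.
Step 8: cheapest edge leaving the tree is E—I (13); add E.
The 6th edge added is D—G.

D-G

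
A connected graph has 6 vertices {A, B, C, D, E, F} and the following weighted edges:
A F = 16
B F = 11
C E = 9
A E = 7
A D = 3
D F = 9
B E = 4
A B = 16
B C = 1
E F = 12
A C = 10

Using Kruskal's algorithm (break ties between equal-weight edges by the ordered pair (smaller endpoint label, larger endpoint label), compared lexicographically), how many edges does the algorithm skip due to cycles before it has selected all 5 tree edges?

Kruskal: consider edges lightest-first.
B C (1): add — endpoints in different components.
A D (3): add — endpoints in different components.
B E (4): add — endpoints in different components.
A E (7): add — endpoints in different components.
C E (9): skip — C and E already connected.
D F (9): add — endpoints in different components.
Edges rejected before the tree was complete: 1.

1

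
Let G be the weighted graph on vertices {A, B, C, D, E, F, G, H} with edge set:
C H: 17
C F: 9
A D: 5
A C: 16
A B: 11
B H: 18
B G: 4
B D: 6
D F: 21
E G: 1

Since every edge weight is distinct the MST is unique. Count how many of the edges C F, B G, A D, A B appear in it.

3

Sort edges by weight, then run Kruskal:
E G (1): add — endpoints in different components.
B G (4): add — endpoints in different components.
A D (5): add — endpoints in different components.
B D (6): add — endpoints in different components.
C F (9): add — endpoints in different components.
A B (11): skip — A and B already connected.
A C (16): add — endpoints in different components.
C H (17): add — endpoints in different components.
MST edge set: {E G, B G, A D, B D, C F, A C, C H}.
Of the listed edges, {C F, B G, A D} are in the MST → 3.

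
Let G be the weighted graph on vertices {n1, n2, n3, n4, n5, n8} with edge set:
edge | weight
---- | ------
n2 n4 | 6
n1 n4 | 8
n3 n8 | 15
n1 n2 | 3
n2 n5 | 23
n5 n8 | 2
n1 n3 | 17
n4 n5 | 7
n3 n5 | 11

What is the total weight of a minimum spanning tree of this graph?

29

Kruskal's algorithm — process edges by increasing weight (ties by edge label):
n5 n8 (2): add — endpoints in different components.
n1 n2 (3): add — endpoints in different components.
n2 n4 (6): add — endpoints in different components.
n4 n5 (7): add — endpoints in different components.
n1 n4 (8): skip — n4 and n1 already connected.
n3 n5 (11): add — endpoints in different components.
MST edges: n5 n8, n1 n2, n2 n4, n4 n5, n3 n5; total weight 2+3+6+7+11 = 29.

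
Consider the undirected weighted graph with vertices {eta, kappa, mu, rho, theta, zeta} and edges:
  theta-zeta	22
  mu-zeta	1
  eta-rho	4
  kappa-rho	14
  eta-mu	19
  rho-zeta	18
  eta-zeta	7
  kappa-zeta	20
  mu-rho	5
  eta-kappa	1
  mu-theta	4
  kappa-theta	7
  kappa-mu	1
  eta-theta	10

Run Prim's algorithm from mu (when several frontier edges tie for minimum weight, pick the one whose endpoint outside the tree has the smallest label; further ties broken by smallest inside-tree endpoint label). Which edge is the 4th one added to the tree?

eta-rho

Prim's algorithm from mu:
Step 1: frontier [kappa-mu 1, mu-zeta 1, mu-theta 4, mu-rho 5, eta-mu 19] → take kappa-mu (1); add kappa.
Step 2: frontier [eta-kappa 1, kappa-theta 7, kappa-rho 14, kappa-zeta 20, mu-zeta 1, mu-theta 4, mu-rho 5, eta-mu 19] → take eta-kappa (1); add eta.
Step 3: frontier [eta-rho 4, eta-zeta 7, eta-theta 10, kappa-theta 7, kappa-rho 14, kappa-zeta 20, mu-zeta 1, mu-theta 4, mu-rho 5] → take mu-zeta (1); add zeta.
Step 4: frontier [eta-rho 4, eta-theta 10, kappa-theta 7, kappa-rho 14, mu-theta 4, mu-rho 5, rho-zeta 18, theta-zeta 22] → take eta-rho (4); add rho.
Step 5: frontier [eta-theta 10, kappa-theta 7, mu-theta 4, theta-zeta 22] → take mu-theta (4); add theta.
The 4th edge added is eta-rho.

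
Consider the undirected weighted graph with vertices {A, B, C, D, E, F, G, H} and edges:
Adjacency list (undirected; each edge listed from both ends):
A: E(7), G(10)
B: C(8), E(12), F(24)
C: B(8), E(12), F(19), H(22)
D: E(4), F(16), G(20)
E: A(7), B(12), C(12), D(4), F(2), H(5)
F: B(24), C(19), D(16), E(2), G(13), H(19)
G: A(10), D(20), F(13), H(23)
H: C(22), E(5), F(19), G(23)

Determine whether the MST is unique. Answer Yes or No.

Kruskal: consider edges lightest-first.
E F (2): add — endpoints in different components.
D E (4): add — endpoints in different components.
E H (5): add — endpoints in different components.
A E (7): add — endpoints in different components.
B C (8): add — endpoints in different components.
A G (10): add — endpoints in different components.
B E (12): add — endpoints in different components.
Non-tree edge C E has weight 12, equal to the heaviest edge on its tree cycle — swapping gives another MST of the same weight. Not unique.

No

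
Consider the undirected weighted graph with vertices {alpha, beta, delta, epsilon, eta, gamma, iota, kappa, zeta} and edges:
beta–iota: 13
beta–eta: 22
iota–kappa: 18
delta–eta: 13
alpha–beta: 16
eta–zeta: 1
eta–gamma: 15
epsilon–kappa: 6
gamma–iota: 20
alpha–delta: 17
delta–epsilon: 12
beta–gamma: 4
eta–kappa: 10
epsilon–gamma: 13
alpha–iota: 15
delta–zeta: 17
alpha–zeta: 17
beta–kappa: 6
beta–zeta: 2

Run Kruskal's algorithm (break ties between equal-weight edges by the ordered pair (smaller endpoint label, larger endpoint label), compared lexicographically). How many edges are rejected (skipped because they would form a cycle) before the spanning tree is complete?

3

Kruskal: consider edges lightest-first.
eta–zeta (1): add — endpoints in different components.
beta–zeta (2): add — endpoints in different components.
beta–gamma (4): add — endpoints in different components.
beta–kappa (6): add — endpoints in different components.
epsilon–kappa (6): add — endpoints in different components.
eta–kappa (10): skip — eta and kappa already connected.
delta–epsilon (12): add — endpoints in different components.
beta–iota (13): add — endpoints in different components.
delta–eta (13): skip — delta and eta already connected.
epsilon–gamma (13): skip — epsilon and gamma already connected.
alpha–iota (15): add — endpoints in different components.
Edges rejected before the tree was complete: 3.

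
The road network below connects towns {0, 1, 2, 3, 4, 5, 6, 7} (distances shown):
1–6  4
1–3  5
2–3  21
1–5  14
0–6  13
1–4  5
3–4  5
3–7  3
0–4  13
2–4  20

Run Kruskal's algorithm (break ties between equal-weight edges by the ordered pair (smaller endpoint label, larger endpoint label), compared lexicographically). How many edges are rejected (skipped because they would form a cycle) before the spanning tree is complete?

Kruskal: consider edges lightest-first.
3–7 (3): add — endpoints in different components.
1–6 (4): add — endpoints in different components.
1–3 (5): add — endpoints in different components.
1–4 (5): add — endpoints in different components.
3–4 (5): skip — 3 and 4 already connected.
0–4 (13): add — endpoints in different components.
0–6 (13): skip — 0 and 6 already connected.
1–5 (14): add — endpoints in different components.
2–4 (20): add — endpoints in different components.
Edges rejected before the tree was complete: 2.

2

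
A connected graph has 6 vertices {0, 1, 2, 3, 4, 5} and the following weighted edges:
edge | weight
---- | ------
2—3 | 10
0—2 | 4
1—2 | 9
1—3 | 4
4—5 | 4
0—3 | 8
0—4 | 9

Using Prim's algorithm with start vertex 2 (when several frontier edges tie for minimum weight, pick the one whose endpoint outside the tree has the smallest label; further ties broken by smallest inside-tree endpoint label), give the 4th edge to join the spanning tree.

0-4

Prim, starting at 2.
Step 1: frontier [0—2 4, 1—2 9, 2—3 10] → take 0—2 (4); add 0.
Step 2: frontier [0—3 8, 0—4 9, 1—2 9, 2—3 10] → take 0—3 (8); add 3.
Step 3: frontier [0—4 9, 1—2 9, 1—3 4] → take 1—3 (4); add 1.
Step 4: frontier [0—4 9] → take 0—4 (9); add 4.
Step 5: frontier [4—5 4] → take 4—5 (4); add 5.
The 4th edge added is 0—4.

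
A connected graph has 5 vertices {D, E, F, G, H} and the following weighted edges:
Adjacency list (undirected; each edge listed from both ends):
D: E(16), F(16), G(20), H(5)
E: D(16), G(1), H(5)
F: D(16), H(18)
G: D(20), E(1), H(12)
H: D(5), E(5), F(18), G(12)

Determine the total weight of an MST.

27

Prim's algorithm from D:
Step 1: cheapest edge leaving the tree is D—H (5); add H.
Step 2: cheapest edge leaving the tree is E—H (5); add E.
Step 3: cheapest edge leaving the tree is E—G (1); add G.
Step 4: cheapest edge leaving the tree is D—F (16); add F.
MST edges: D—H, E—H, E—G, D—F; total weight 5+5+1+16 = 27.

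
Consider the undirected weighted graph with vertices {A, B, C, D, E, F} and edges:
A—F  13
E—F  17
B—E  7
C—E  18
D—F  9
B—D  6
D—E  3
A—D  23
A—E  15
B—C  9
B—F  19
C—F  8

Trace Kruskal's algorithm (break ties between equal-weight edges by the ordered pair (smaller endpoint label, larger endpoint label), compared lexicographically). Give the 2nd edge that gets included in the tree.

B-D

Sort edges by weight, then run Kruskal:
D—E (3): add. Components now {A} {B} {C} {D,E} {F}
B—D (6): add. Components now {A} {B,D,E} {C} {F}
B—E (7): skip — B and E already connected.
C—F (8): add. Components now {A} {B,D,E} {C,F}
B—C (9): add. Components now {A} {B,C,D,E,F}
D—F (9): skip — D and F already connected.
A—F (13): add. Components now {A,B,C,D,E,F}
The 2nd edge added is B—D.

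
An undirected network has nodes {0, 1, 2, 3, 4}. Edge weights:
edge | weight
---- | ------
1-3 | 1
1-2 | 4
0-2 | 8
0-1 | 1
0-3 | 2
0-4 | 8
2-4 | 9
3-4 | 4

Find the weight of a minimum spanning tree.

10

Prim's algorithm from 2:
Step 1: frontier [1-2 4, 0-2 8, 2-4 9] → take 1-2 (4); add 1.
Step 2: frontier [0-1 1, 1-3 1, 0-2 8, 2-4 9] → take 0-1 (1); add 0.
Step 3: frontier [0-3 2, 0-4 8, 1-3 1, 2-4 9] → take 1-3 (1); add 3.
Step 4: frontier [0-4 8, 2-4 9, 3-4 4] → take 3-4 (4); add 4.
MST edges: 1-2, 0-1, 1-3, 3-4; total weight 4+1+1+4 = 10.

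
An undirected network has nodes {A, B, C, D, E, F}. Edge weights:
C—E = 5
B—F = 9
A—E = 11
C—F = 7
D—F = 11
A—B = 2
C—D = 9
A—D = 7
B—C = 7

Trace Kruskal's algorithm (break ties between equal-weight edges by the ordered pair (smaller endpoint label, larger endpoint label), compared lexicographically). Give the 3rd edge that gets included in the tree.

Kruskal: consider edges lightest-first.
A—B (2): add. Components now {A,B} {C} {D} {E} {F}
C—E (5): add. Components now {A,B} {C,E} {D} {F}
A—D (7): add. Components now {A,B,D} {C,E} {F}
B—C (7): add. Components now {A,B,C,D,E} {F}
C—F (7): add. Components now {A,B,C,D,E,F}
The 3rd edge added is A—D.

A-D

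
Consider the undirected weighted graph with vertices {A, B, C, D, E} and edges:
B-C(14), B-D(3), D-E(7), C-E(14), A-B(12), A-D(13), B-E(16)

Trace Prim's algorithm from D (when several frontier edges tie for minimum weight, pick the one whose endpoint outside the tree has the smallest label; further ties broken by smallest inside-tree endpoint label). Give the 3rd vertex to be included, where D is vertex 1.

E

Prim's algorithm from D:
Step 1: frontier [B-D 3, D-E 7, A-D 13] → take B-D (3); add B.
Step 2: frontier [A-B 12, B-C 14, B-E 16, D-E 7, A-D 13] → take D-E (7); add E.
Step 3: frontier [A-B 12, B-C 14, A-D 13, C-E 14] → take A-B (12); add A.
Step 4: frontier [B-C 14, C-E 14] → take B-C (14); add C.
Vertex order: D, B, E, A, C. The 3rd vertex is E.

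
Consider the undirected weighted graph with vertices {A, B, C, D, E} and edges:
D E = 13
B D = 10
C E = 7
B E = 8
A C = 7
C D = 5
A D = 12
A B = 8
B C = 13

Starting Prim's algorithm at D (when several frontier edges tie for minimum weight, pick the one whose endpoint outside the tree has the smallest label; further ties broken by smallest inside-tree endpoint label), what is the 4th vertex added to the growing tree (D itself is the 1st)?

E

Grow the tree from D using Prim:
Step 1: cheapest edge leaving the tree is C D (5); add C.
Step 2: cheapest edge leaving the tree is A C (7); add A.
Step 3: cheapest edge leaving the tree is C E (7); add E.
Step 4: cheapest edge leaving the tree is A B (8); add B.
Vertex order: D, C, A, E, B. The 4th vertex is E.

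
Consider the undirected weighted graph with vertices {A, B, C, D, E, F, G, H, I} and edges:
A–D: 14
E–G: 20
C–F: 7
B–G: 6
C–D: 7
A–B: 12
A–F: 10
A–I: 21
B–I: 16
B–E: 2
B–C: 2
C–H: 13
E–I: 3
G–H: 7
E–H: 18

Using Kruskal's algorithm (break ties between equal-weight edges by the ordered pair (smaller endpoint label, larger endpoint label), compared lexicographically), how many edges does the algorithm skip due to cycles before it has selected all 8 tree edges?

0

Kruskal: consider edges lightest-first.
B–C (2): add — endpoints in different components.
B–E (2): add — endpoints in different components.
E–I (3): add — endpoints in different components.
B–G (6): add — endpoints in different components.
C–D (7): add — endpoints in different components.
C–F (7): add — endpoints in different components.
G–H (7): add — endpoints in different components.
A–F (10): add — endpoints in different components.
Edges rejected before the tree was complete: 0.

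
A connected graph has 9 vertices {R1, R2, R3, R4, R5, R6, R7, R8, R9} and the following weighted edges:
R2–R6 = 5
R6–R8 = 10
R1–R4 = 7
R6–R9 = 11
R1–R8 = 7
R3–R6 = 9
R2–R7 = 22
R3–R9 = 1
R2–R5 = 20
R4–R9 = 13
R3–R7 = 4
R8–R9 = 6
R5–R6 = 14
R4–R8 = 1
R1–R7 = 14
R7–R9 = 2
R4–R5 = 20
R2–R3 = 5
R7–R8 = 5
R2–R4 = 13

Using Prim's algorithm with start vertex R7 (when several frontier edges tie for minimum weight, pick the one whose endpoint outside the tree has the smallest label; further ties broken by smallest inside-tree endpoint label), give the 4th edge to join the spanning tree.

R2-R6

Prim, starting at R7.
Step 1: cheapest edge leaving the tree is R7–R9 (2); add R9.
Step 2: cheapest edge leaving the tree is R3–R9 (1); add R3.
Step 3: cheapest edge leaving the tree is R2–R3 (5); add R2.
Step 4: cheapest edge leaving the tree is R2–R6 (5); add R6.
Step 5: cheapest edge leaving the tree is R7–R8 (5); add R8.
Step 6: cheapest edge leaving the tree is R4–R8 (1); add R4.
Step 7: cheapest edge leaving the tree is R1–R4 (7); add R1.
Step 8: cheapest edge leaving the tree is R5–R6 (14); add R5.
The 4th edge added is R2–R6.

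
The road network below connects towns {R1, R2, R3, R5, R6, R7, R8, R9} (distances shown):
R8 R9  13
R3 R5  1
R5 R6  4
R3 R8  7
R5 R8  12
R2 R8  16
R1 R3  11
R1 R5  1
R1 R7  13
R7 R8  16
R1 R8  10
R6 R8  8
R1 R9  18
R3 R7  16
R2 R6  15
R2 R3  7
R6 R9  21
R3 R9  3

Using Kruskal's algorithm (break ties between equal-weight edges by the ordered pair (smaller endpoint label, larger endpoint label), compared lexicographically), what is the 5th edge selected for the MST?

R2-R3

Kruskal: consider edges lightest-first.
R1 R5 (1): add — endpoints in different components.
R3 R5 (1): add — endpoints in different components.
R3 R9 (3): add — endpoints in different components.
R5 R6 (4): add — endpoints in different components.
R2 R3 (7): add — endpoints in different components.
R3 R8 (7): add — endpoints in different components.
R6 R8 (8): skip — R8 and R6 already connected.
R1 R8 (10): skip — R1 and R8 already connected.
R1 R3 (11): skip — R3 and R1 already connected.
R5 R8 (12): skip — R5 and R8 already connected.
R1 R7 (13): add — endpoints in different components.
The 5th edge added is R2 R3.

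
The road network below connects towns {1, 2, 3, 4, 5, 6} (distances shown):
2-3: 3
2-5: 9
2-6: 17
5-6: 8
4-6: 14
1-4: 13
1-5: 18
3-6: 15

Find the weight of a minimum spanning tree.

47

Prim, starting at 2.
Step 1: cheapest edge leaving the tree is 2-3 (3); add 3.
Step 2: cheapest edge leaving the tree is 2-5 (9); add 5.
Step 3: cheapest edge leaving the tree is 5-6 (8); add 6.
Step 4: cheapest edge leaving the tree is 4-6 (14); add 4.
Step 5: cheapest edge leaving the tree is 1-4 (13); add 1.
MST edges: 2-3, 2-5, 5-6, 4-6, 1-4; total weight 3+9+8+14+13 = 47.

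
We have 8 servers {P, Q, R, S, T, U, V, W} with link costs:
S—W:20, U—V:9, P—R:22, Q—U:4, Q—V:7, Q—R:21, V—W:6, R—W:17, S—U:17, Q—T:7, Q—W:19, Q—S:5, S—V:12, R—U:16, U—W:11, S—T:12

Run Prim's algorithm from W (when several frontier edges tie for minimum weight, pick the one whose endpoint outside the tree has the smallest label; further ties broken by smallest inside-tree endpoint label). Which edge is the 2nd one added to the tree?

Q-V

Prim, starting at W.
Step 1: cheapest edge leaving the tree is V—W (6); add V.
Step 2: cheapest edge leaving the tree is Q—V (7); add Q.
Step 3: cheapest edge leaving the tree is Q—U (4); add U.
Step 4: cheapest edge leaving the tree is Q—S (5); add S.
Step 5: cheapest edge leaving the tree is Q—T (7); add T.
Step 6: cheapest edge leaving the tree is R—U (16); add R.
Step 7: cheapest edge leaving the tree is P—R (22); add P.
The 2nd edge added is Q—V.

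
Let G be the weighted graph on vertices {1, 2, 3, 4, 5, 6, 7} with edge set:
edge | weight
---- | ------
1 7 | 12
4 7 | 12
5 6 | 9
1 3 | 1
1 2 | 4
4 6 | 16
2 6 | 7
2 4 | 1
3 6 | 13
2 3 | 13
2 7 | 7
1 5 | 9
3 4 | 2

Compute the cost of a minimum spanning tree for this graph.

Kruskal: consider edges lightest-first.
1 3 (1): add — endpoints in different components.
2 4 (1): add — endpoints in different components.
3 4 (2): add — endpoints in different components.
1 2 (4): skip — 1 and 2 already connected.
2 6 (7): add — endpoints in different components.
2 7 (7): add — endpoints in different components.
1 5 (9): add — endpoints in different components.
MST edges: 1 3, 2 4, 3 4, 2 6, 2 7, 1 5; total weight 1+1+2+7+7+9 = 27.

27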